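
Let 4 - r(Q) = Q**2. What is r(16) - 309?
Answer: -561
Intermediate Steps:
r(Q) = 4 - Q**2
r(16) - 309 = (4 - 1*16**2) - 309 = (4 - 1*256) - 309 = (4 - 256) - 309 = -252 - 309 = -561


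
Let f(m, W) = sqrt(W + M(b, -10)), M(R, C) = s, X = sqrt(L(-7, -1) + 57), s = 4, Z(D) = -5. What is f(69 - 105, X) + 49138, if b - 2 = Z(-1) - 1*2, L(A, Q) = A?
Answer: 49138 + sqrt(4 + 5*sqrt(2)) ≈ 49141.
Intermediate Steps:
X = 5*sqrt(2) (X = sqrt(-7 + 57) = sqrt(50) = 5*sqrt(2) ≈ 7.0711)
b = -5 (b = 2 + (-5 - 1*2) = 2 + (-5 - 2) = 2 - 7 = -5)
M(R, C) = 4
f(m, W) = sqrt(4 + W) (f(m, W) = sqrt(W + 4) = sqrt(4 + W))
f(69 - 105, X) + 49138 = sqrt(4 + 5*sqrt(2)) + 49138 = 49138 + sqrt(4 + 5*sqrt(2))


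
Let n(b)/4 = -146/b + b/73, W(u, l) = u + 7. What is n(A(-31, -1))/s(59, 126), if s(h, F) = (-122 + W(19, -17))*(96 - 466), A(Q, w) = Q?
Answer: 9697/20095440 ≈ 0.00048255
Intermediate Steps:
W(u, l) = 7 + u
s(h, F) = 35520 (s(h, F) = (-122 + (7 + 19))*(96 - 466) = (-122 + 26)*(-370) = -96*(-370) = 35520)
n(b) = -584/b + 4*b/73 (n(b) = 4*(-146/b + b/73) = -584/b + 4*b/73)
n(A(-31, -1))/s(59, 126) = (-584/(-31) + (4/73)*(-31))/35520 = (-584*(-1/31) - 124/73)*(1/35520) = (584/31 - 124/73)*(1/35520) = (38788/2263)*(1/35520) = 9697/20095440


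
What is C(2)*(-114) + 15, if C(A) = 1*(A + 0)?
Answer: -213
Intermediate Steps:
C(A) = A (C(A) = 1*A = A)
C(2)*(-114) + 15 = 2*(-114) + 15 = -228 + 15 = -213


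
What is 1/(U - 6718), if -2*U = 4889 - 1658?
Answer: -2/16667 ≈ -0.00012000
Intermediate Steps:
U = -3231/2 (U = -(4889 - 1658)/2 = -½*3231 = -3231/2 ≈ -1615.5)
1/(U - 6718) = 1/(-3231/2 - 6718) = 1/(-16667/2) = -2/16667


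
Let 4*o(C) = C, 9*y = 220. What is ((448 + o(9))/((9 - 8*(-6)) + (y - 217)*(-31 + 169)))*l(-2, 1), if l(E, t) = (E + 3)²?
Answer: -5403/318188 ≈ -0.016981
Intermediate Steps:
y = 220/9 (y = (⅑)*220 = 220/9 ≈ 24.444)
o(C) = C/4
l(E, t) = (3 + E)²
((448 + o(9))/((9 - 8*(-6)) + (y - 217)*(-31 + 169)))*l(-2, 1) = ((448 + (¼)*9)/((9 - 8*(-6)) + (220/9 - 217)*(-31 + 169)))*(3 - 2)² = ((448 + 9/4)/((9 + 48) - 1733/9*138))*1² = (1801/(4*(57 - 79718/3)))*1 = (1801/(4*(-79547/3)))*1 = ((1801/4)*(-3/79547))*1 = -5403/318188*1 = -5403/318188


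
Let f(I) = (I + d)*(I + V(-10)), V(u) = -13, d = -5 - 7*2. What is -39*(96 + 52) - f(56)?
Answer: -7363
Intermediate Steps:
d = -19 (d = -5 - 14 = -19)
f(I) = (-19 + I)*(-13 + I) (f(I) = (I - 19)*(I - 13) = (-19 + I)*(-13 + I))
-39*(96 + 52) - f(56) = -39*(96 + 52) - (247 + 56**2 - 32*56) = -39*148 - (247 + 3136 - 1792) = -5772 - 1*1591 = -5772 - 1591 = -7363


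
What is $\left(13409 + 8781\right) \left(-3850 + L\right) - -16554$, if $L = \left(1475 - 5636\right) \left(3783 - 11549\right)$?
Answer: $716969478994$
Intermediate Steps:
$L = 32314326$ ($L = \left(-4161\right) \left(-7766\right) = 32314326$)
$\left(13409 + 8781\right) \left(-3850 + L\right) - -16554 = \left(13409 + 8781\right) \left(-3850 + 32314326\right) - -16554 = 22190 \cdot 32310476 + 16554 = 716969462440 + 16554 = 716969478994$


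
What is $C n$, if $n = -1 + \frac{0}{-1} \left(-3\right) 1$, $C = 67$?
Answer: $-67$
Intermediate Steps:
$n = -1$ ($n = -1 + 0 \left(-1\right) \left(-3\right) 1 = -1 + 0 \left(-3\right) 1 = -1 + 0 \cdot 1 = -1 + 0 = -1$)
$C n = 67 \left(-1\right) = -67$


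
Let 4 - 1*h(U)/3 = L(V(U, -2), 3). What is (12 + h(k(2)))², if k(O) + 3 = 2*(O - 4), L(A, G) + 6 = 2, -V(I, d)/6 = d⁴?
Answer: 1296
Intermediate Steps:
V(I, d) = -6*d⁴
L(A, G) = -4 (L(A, G) = -6 + 2 = -4)
k(O) = -11 + 2*O (k(O) = -3 + 2*(O - 4) = -3 + 2*(-4 + O) = -3 + (-8 + 2*O) = -11 + 2*O)
h(U) = 24 (h(U) = 12 - 3*(-4) = 12 + 12 = 24)
(12 + h(k(2)))² = (12 + 24)² = 36² = 1296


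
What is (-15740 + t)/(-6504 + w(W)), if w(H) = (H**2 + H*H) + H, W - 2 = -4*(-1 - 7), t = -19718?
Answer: 17729/2079 ≈ 8.5277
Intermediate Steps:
W = 34 (W = 2 - 4*(-1 - 7) = 2 - 4*(-8) = 2 + 32 = 34)
w(H) = H + 2*H**2 (w(H) = (H**2 + H**2) + H = 2*H**2 + H = H + 2*H**2)
(-15740 + t)/(-6504 + w(W)) = (-15740 - 19718)/(-6504 + 34*(1 + 2*34)) = -35458/(-6504 + 34*(1 + 68)) = -35458/(-6504 + 34*69) = -35458/(-6504 + 2346) = -35458/(-4158) = -35458*(-1/4158) = 17729/2079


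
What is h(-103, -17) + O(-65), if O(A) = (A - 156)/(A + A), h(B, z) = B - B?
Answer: 17/10 ≈ 1.7000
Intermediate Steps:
h(B, z) = 0
O(A) = (-156 + A)/(2*A) (O(A) = (-156 + A)/((2*A)) = (-156 + A)*(1/(2*A)) = (-156 + A)/(2*A))
h(-103, -17) + O(-65) = 0 + (½)*(-156 - 65)/(-65) = 0 + (½)*(-1/65)*(-221) = 0 + 17/10 = 17/10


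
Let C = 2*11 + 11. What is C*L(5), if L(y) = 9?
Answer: 297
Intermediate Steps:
C = 33 (C = 22 + 11 = 33)
C*L(5) = 33*9 = 297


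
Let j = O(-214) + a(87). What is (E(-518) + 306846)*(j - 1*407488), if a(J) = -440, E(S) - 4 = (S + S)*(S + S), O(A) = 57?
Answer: -562921529166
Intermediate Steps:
E(S) = 4 + 4*S**2 (E(S) = 4 + (S + S)*(S + S) = 4 + (2*S)*(2*S) = 4 + 4*S**2)
j = -383 (j = 57 - 440 = -383)
(E(-518) + 306846)*(j - 1*407488) = ((4 + 4*(-518)**2) + 306846)*(-383 - 1*407488) = ((4 + 4*268324) + 306846)*(-383 - 407488) = ((4 + 1073296) + 306846)*(-407871) = (1073300 + 306846)*(-407871) = 1380146*(-407871) = -562921529166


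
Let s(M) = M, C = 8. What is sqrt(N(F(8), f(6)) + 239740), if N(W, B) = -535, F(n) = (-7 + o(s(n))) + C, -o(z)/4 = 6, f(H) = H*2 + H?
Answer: sqrt(239205) ≈ 489.09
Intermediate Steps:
f(H) = 3*H (f(H) = 2*H + H = 3*H)
o(z) = -24 (o(z) = -4*6 = -24)
F(n) = -23 (F(n) = (-7 - 24) + 8 = -31 + 8 = -23)
sqrt(N(F(8), f(6)) + 239740) = sqrt(-535 + 239740) = sqrt(239205)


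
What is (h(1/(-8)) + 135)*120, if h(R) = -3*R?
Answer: 16245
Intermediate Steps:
(h(1/(-8)) + 135)*120 = (-3/(-8) + 135)*120 = (-3*(-⅛) + 135)*120 = (3/8 + 135)*120 = (1083/8)*120 = 16245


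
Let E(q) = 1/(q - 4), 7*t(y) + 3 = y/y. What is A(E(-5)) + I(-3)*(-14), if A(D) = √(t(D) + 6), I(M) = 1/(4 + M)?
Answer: -14 + 2*√70/7 ≈ -11.610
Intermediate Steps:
t(y) = -2/7 (t(y) = -3/7 + (y/y)/7 = -3/7 + (⅐)*1 = -3/7 + ⅐ = -2/7)
E(q) = 1/(-4 + q)
A(D) = 2*√70/7 (A(D) = √(-2/7 + 6) = √(40/7) = 2*√70/7)
A(E(-5)) + I(-3)*(-14) = 2*√70/7 - 14/(4 - 3) = 2*√70/7 - 14/1 = 2*√70/7 + 1*(-14) = 2*√70/7 - 14 = -14 + 2*√70/7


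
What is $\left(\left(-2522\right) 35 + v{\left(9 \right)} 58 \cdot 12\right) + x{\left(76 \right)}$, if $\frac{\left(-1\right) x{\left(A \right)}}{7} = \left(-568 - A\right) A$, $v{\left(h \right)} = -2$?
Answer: $252946$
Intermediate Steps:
$x{\left(A \right)} = - 7 A \left(-568 - A\right)$ ($x{\left(A \right)} = - 7 \left(-568 - A\right) A = - 7 A \left(-568 - A\right)$)
$\left(\left(-2522\right) 35 + v{\left(9 \right)} 58 \cdot 12\right) + x{\left(76 \right)} = \left(\left(-2522\right) 35 + \left(-2\right) 58 \cdot 12\right) + 7 \cdot 76 \left(568 + 76\right) = \left(-88270 - 1392\right) + 7 \cdot 76 \cdot 644 = \left(-88270 - 1392\right) + 342608 = -89662 + 342608 = 252946$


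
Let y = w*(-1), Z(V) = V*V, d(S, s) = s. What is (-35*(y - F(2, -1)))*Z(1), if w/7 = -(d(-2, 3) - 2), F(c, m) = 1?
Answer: -210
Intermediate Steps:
w = -7 (w = 7*(-(3 - 2)) = 7*(-1*1) = 7*(-1) = -7)
Z(V) = V**2
y = 7 (y = -7*(-1) = 7)
(-35*(y - F(2, -1)))*Z(1) = -35*(7 - 1*1)*1**2 = -35*(7 - 1)*1 = -35*6*1 = -210*1 = -210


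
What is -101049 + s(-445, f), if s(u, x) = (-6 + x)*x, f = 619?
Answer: 278398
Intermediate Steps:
s(u, x) = x*(-6 + x)
-101049 + s(-445, f) = -101049 + 619*(-6 + 619) = -101049 + 619*613 = -101049 + 379447 = 278398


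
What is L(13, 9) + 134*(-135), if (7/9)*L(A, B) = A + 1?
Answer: -18072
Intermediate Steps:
L(A, B) = 9/7 + 9*A/7 (L(A, B) = 9*(A + 1)/7 = 9*(1 + A)/7 = 9/7 + 9*A/7)
L(13, 9) + 134*(-135) = (9/7 + (9/7)*13) + 134*(-135) = (9/7 + 117/7) - 18090 = 18 - 18090 = -18072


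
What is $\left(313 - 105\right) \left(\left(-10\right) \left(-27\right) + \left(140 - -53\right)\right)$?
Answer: $96304$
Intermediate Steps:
$\left(313 - 105\right) \left(\left(-10\right) \left(-27\right) + \left(140 - -53\right)\right) = 208 \left(270 + \left(140 + 53\right)\right) = 208 \left(270 + 193\right) = 208 \cdot 463 = 96304$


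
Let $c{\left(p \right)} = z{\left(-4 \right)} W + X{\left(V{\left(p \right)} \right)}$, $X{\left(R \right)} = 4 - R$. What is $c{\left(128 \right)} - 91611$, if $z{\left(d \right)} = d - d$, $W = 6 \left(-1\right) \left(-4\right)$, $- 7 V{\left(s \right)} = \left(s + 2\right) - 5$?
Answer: $- \frac{641124}{7} \approx -91589.0$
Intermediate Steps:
$V{\left(s \right)} = \frac{3}{7} - \frac{s}{7}$ ($V{\left(s \right)} = - \frac{\left(s + 2\right) - 5}{7} = - \frac{\left(2 + s\right) - 5}{7} = - \frac{-3 + s}{7} = \frac{3}{7} - \frac{s}{7}$)
$W = 24$ ($W = \left(-6\right) \left(-4\right) = 24$)
$z{\left(d \right)} = 0$
$c{\left(p \right)} = \frac{25}{7} + \frac{p}{7}$ ($c{\left(p \right)} = 0 \cdot 24 - \left(- \frac{25}{7} - \frac{p}{7}\right) = 0 + \left(4 + \left(- \frac{3}{7} + \frac{p}{7}\right)\right) = 0 + \left(\frac{25}{7} + \frac{p}{7}\right) = \frac{25}{7} + \frac{p}{7}$)
$c{\left(128 \right)} - 91611 = \left(\frac{25}{7} + \frac{1}{7} \cdot 128\right) - 91611 = \left(\frac{25}{7} + \frac{128}{7}\right) - 91611 = \frac{153}{7} - 91611 = - \frac{641124}{7}$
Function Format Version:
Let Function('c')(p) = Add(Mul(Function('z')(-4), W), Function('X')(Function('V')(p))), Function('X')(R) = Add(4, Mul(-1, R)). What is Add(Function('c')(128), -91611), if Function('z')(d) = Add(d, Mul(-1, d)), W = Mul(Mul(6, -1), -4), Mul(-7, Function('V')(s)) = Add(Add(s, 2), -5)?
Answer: Rational(-641124, 7) ≈ -91589.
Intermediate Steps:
Function('V')(s) = Add(Rational(3, 7), Mul(Rational(-1, 7), s)) (Function('V')(s) = Mul(Rational(-1, 7), Add(Add(s, 2), -5)) = Mul(Rational(-1, 7), Add(Add(2, s), -5)) = Mul(Rational(-1, 7), Add(-3, s)) = Add(Rational(3, 7), Mul(Rational(-1, 7), s)))
W = 24 (W = Mul(-6, -4) = 24)
Function('z')(d) = 0
Function('c')(p) = Add(Rational(25, 7), Mul(Rational(1, 7), p)) (Function('c')(p) = Add(Mul(0, 24), Add(4, Mul(-1, Add(Rational(3, 7), Mul(Rational(-1, 7), p))))) = Add(0, Add(4, Add(Rational(-3, 7), Mul(Rational(1, 7), p)))) = Add(0, Add(Rational(25, 7), Mul(Rational(1, 7), p))) = Add(Rational(25, 7), Mul(Rational(1, 7), p)))
Add(Function('c')(128), -91611) = Add(Add(Rational(25, 7), Mul(Rational(1, 7), 128)), -91611) = Add(Add(Rational(25, 7), Rational(128, 7)), -91611) = Add(Rational(153, 7), -91611) = Rational(-641124, 7)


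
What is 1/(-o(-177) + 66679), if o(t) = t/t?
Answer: 1/66678 ≈ 1.4997e-5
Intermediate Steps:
o(t) = 1
1/(-o(-177) + 66679) = 1/(-1*1 + 66679) = 1/(-1 + 66679) = 1/66678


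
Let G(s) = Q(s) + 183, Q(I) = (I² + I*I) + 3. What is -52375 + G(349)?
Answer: 191413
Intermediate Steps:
Q(I) = 3 + 2*I² (Q(I) = (I² + I²) + 3 = 2*I² + 3 = 3 + 2*I²)
G(s) = 186 + 2*s² (G(s) = (3 + 2*s²) + 183 = 186 + 2*s²)
-52375 + G(349) = -52375 + (186 + 2*349²) = -52375 + (186 + 2*121801) = -52375 + (186 + 243602) = -52375 + 243788 = 191413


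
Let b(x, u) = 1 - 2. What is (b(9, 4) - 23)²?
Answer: 576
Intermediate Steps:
b(x, u) = -1
(b(9, 4) - 23)² = (-1 - 23)² = (-24)² = 576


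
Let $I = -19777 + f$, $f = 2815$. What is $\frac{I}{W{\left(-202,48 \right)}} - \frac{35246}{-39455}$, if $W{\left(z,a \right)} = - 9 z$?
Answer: $- \frac{100859747}{11954865} \approx -8.4367$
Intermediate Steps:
$I = -16962$ ($I = -19777 + 2815 = -16962$)
$\frac{I}{W{\left(-202,48 \right)}} - \frac{35246}{-39455} = - \frac{16962}{\left(-9\right) \left(-202\right)} - \frac{35246}{-39455} = - \frac{16962}{1818} - - \frac{35246}{39455} = \left(-16962\right) \frac{1}{1818} + \frac{35246}{39455} = - \frac{2827}{303} + \frac{35246}{39455} = - \frac{100859747}{11954865}$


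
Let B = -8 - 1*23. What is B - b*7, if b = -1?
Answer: -24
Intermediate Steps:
B = -31 (B = -8 - 23 = -31)
B - b*7 = -31 - 1*(-1)*7 = -31 + 1*7 = -31 + 7 = -24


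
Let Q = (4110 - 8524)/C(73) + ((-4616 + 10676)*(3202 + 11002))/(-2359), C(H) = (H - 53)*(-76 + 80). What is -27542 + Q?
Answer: -6047119033/94360 ≈ -64086.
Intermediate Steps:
C(H) = -212 + 4*H (C(H) = (-53 + H)*4 = -212 + 4*H)
Q = -3448255913/94360 (Q = (4110 - 8524)/(-212 + 4*73) + ((-4616 + 10676)*(3202 + 11002))/(-2359) = -4414/(-212 + 292) + (6060*14204)*(-1/2359) = -4414/80 + 86076240*(-1/2359) = -4414*1/80 - 86076240/2359 = -2207/40 - 86076240/2359 = -3448255913/94360 ≈ -36544.)
-27542 + Q = -27542 - 3448255913/94360 = -6047119033/94360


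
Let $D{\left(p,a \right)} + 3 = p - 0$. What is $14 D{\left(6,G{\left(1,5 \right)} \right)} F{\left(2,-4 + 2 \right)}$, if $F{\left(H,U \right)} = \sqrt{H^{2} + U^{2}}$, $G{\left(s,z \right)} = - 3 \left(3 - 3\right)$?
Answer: $84 \sqrt{2} \approx 118.79$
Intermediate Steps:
$G{\left(s,z \right)} = 0$ ($G{\left(s,z \right)} = \left(-3\right) 0 = 0$)
$D{\left(p,a \right)} = -3 + p$ ($D{\left(p,a \right)} = -3 + \left(p - 0\right) = -3 + \left(p + 0\right) = -3 + p$)
$14 D{\left(6,G{\left(1,5 \right)} \right)} F{\left(2,-4 + 2 \right)} = 14 \left(-3 + 6\right) \sqrt{2^{2} + \left(-4 + 2\right)^{2}} = 14 \cdot 3 \sqrt{4 + \left(-2\right)^{2}} = 42 \sqrt{4 + 4} = 42 \sqrt{8} = 42 \cdot 2 \sqrt{2} = 84 \sqrt{2}$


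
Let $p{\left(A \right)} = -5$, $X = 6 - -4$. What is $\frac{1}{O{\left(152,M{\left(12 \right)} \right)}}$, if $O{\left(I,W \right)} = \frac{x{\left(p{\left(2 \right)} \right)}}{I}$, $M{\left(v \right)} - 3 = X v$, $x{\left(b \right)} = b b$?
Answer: $\frac{152}{25} \approx 6.08$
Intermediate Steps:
$X = 10$ ($X = 6 + 4 = 10$)
$x{\left(b \right)} = b^{2}$
$M{\left(v \right)} = 3 + 10 v$
$O{\left(I,W \right)} = \frac{25}{I}$ ($O{\left(I,W \right)} = \frac{\left(-5\right)^{2}}{I} = \frac{25}{I}$)
$\frac{1}{O{\left(152,M{\left(12 \right)} \right)}} = \frac{1}{25 \cdot \frac{1}{152}} = \frac{1}{\frac{25}{152}} = \frac{152}{25}$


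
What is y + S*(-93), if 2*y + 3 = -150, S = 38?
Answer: -7221/2 ≈ -3610.5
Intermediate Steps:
y = -153/2 (y = -3/2 + (½)*(-150) = -3/2 - 75 = -153/2 ≈ -76.500)
y + S*(-93) = -153/2 + 38*(-93) = -153/2 - 3534 = -7221/2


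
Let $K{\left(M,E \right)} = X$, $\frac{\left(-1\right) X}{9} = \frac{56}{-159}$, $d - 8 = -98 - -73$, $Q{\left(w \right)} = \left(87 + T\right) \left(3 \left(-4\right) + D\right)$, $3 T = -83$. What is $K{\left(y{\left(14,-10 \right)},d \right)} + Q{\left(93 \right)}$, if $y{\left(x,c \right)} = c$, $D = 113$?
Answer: $\frac{953338}{159} \approx 5995.8$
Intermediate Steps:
$T = - \frac{83}{3}$ ($T = \frac{1}{3} \left(-83\right) = - \frac{83}{3} \approx -27.667$)
$Q{\left(w \right)} = \frac{17978}{3}$ ($Q{\left(w \right)} = \left(87 - \frac{83}{3}\right) \left(3 \left(-4\right) + 113\right) = \frac{178 \left(-12 + 113\right)}{3} = \frac{178}{3} \cdot 101 = \frac{17978}{3}$)
$d = -17$ ($d = 8 - 25 = -17$)
$X = \frac{168}{53}$ ($X = - 9 \frac{56}{-159} = - 9 \cdot 56 \left(- \frac{1}{159}\right) = \left(-9\right) \left(- \frac{56}{159}\right) = \frac{168}{53} \approx 3.1698$)
$K{\left(M,E \right)} = \frac{168}{53}$
$K{\left(y{\left(14,-10 \right)},d \right)} + Q{\left(93 \right)} = \frac{168}{53} + \frac{17978}{3} = \frac{953338}{159}$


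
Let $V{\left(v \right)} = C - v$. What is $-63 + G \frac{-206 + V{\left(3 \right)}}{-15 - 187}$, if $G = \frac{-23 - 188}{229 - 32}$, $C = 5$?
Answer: $- \frac{1275033}{19897} \approx -64.082$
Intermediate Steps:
$V{\left(v \right)} = 5 - v$
$G = - \frac{211}{197} \approx -1.0711$
$-63 + G \frac{-206 + V{\left(3 \right)}}{-15 - 187} = -63 - \frac{211 \frac{-206 + \left(5 - 3\right)}{-15 - 187}}{197} = -63 - \frac{211 \frac{-206 + \left(5 - 3\right)}{-202}}{197} = -63 - \frac{211 \left(-206 + 2\right) \left(- \frac{1}{202}\right)}{197} = -63 - \frac{211 \left(\left(-204\right) \left(- \frac{1}{202}\right)\right)}{197} = -63 - \frac{21522}{19897} = - \frac{1275033}{19897}$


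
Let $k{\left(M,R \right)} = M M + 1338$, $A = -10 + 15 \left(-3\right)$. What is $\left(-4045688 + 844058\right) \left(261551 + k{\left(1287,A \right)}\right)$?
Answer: $-6144753990540$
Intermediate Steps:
$A = -55$ ($A = -10 - 45 = -55$)
$k{\left(M,R \right)} = 1338 + M^{2}$ ($k{\left(M,R \right)} = M^{2} + 1338 = 1338 + M^{2}$)
$\left(-4045688 + 844058\right) \left(261551 + k{\left(1287,A \right)}\right) = \left(-4045688 + 844058\right) \left(261551 + \left(1338 + 1287^{2}\right)\right) = - 3201630 \left(261551 + \left(1338 + 1656369\right)\right) = - 3201630 \left(261551 + 1657707\right) = \left(-3201630\right) 1919258 = -6144753990540$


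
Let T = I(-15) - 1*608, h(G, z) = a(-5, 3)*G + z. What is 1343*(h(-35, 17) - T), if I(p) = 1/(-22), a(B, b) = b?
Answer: 15365263/22 ≈ 6.9842e+5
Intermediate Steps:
I(p) = -1/22 (I(p) = 1*(-1/22) = -1/22)
h(G, z) = z + 3*G (h(G, z) = 3*G + z = z + 3*G)
T = -13377/22 (T = -1/22 - 1*608 = -1/22 - 608 = -13377/22 ≈ -608.04)
1343*(h(-35, 17) - T) = 1343*((17 + 3*(-35)) - 1*(-13377/22)) = 1343*((17 - 105) + 13377/22) = 1343*(-88 + 13377/22) = 1343*(11441/22) = 15365263/22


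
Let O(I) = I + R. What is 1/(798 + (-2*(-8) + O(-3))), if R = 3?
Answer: 1/814 ≈ 0.0012285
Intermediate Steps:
O(I) = 3 + I (O(I) = I + 3 = 3 + I)
1/(798 + (-2*(-8) + O(-3))) = 1/(798 + (-2*(-8) + (3 - 3))) = 1/(798 + (16 + 0)) = 1/(798 + 16) = 1/814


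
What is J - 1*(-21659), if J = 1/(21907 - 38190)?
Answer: 352673496/16283 ≈ 21659.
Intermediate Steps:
J = -1/16283 (J = 1/(-16283) = -1/16283 ≈ -6.1414e-5)
J - 1*(-21659) = -1/16283 - 1*(-21659) = -1/16283 + 21659 = 352673496/16283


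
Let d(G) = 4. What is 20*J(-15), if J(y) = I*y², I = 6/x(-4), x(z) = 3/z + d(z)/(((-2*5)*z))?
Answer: -540000/13 ≈ -41538.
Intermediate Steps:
x(z) = 13/(5*z) (x(z) = 3/z + 4/(((-2*5)*z)) = 3/z + 4/((-10*z)) = 3/z + 4*(-1/(10*z)) = 3/z - 2/(5*z) = 13/(5*z))
I = -120/13 (I = 6/(((13/5)/(-4))) = 6/(((13/5)*(-¼))) = 6/(-13/20) = 6*(-20/13) = -120/13 ≈ -9.2308)
J(y) = -120*y²/13
20*J(-15) = 20*(-120/13*(-15)²) = 20*(-120/13*225) = 20*(-27000/13) = -540000/13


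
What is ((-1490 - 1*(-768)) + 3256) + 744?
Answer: 3278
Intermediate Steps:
((-1490 - 1*(-768)) + 3256) + 744 = ((-1490 + 768) + 3256) + 744 = (-722 + 3256) + 744 = 2534 + 744 = 3278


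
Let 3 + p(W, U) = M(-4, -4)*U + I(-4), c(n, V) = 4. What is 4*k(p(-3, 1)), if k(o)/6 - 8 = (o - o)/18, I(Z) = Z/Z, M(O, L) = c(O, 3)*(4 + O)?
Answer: 192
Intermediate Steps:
M(O, L) = 16 + 4*O (M(O, L) = 4*(4 + O) = 16 + 4*O)
I(Z) = 1
p(W, U) = -2 (p(W, U) = -3 + ((16 + 4*(-4))*U + 1) = -3 + ((16 - 16)*U + 1) = -3 + (0*U + 1) = -3 + (0 + 1) = -3 + 1 = -2)
k(o) = 48 (k(o) = 48 + 6*((o - o)/18) = 48 + 6*(0*(1/18)) = 48 + 6*0 = 48 + 0 = 48)
4*k(p(-3, 1)) = 4*48 = 192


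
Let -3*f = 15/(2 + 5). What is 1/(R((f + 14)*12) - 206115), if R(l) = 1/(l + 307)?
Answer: -3265/672965468 ≈ -4.8517e-6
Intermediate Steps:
f = -5/7 (f = -5/(2 + 5) = -5/7 ≈ -0.71429)
R(l) = 1/(307 + l)
1/(R((f + 14)*12) - 206115) = 1/(1/(307 + (-5/7 + 14)*12) - 206115) = 1/(1/(307 + (93/7)*12) - 206115) = 1/(1/(307 + 1116/7) - 206115) = 1/(1/(3265/7) - 206115) = 1/(7/3265 - 206115) = 1/(-672965468/3265) = -3265/672965468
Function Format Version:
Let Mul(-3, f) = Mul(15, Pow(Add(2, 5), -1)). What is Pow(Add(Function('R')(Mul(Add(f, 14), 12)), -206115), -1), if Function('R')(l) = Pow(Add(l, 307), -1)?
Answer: Rational(-3265, 672965468) ≈ -4.8517e-6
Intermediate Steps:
f = Rational(-5, 7) (f = Mul(Rational(-1, 3), Mul(15, Pow(Add(2, 5), -1))) = Mul(Rational(-1, 3), Mul(15, Pow(7, -1))) = Mul(Rational(-1, 3), Mul(15, Rational(1, 7))) = Mul(Rational(-1, 3), Rational(15, 7)) = Rational(-5, 7) ≈ -0.71429)
Function('R')(l) = Pow(Add(307, l), -1)
Pow(Add(Function('R')(Mul(Add(f, 14), 12)), -206115), -1) = Pow(Add(Pow(Add(307, Mul(Add(Rational(-5, 7), 14), 12)), -1), -206115), -1) = Pow(Add(Pow(Add(307, Mul(Rational(93, 7), 12)), -1), -206115), -1) = Pow(Add(Pow(Add(307, Rational(1116, 7)), -1), -206115), -1) = Pow(Add(Pow(Rational(3265, 7), -1), -206115), -1) = Pow(Add(Rational(7, 3265), -206115), -1) = Pow(Rational(-672965468, 3265), -1) = Rational(-3265, 672965468)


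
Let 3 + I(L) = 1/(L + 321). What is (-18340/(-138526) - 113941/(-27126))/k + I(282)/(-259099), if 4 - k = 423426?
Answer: 18496039257977033/13810233271704776657388 ≈ 1.3393e-6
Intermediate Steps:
k = -423422 (k = 4 - 1*423426 = 4 - 423426 = -423422)
I(L) = -3 + 1/(321 + L) (I(L) = -3 + 1/(L + 321) = -3 + 1/(321 + L))
(-18340/(-138526) - 113941/(-27126))/k + I(282)/(-259099) = (-18340/(-138526) - 113941/(-27126))/(-423422) + ((-962 - 3*282)/(321 + 282))/(-259099) = (-18340*(-1/138526) - 113941*(-1/27126))*(-1/423422) + ((-962 - 846)/603)*(-1/259099) = (9170/69263 + 113941/27126)*(-1/423422) + ((1/603)*(-1808))*(-1/259099) = (8140640903/1878828138)*(-1/423422) - 1808/603*(-1/259099) = -8140640903/795537167848236 + 1808/156236697 = 18496039257977033/13810233271704776657388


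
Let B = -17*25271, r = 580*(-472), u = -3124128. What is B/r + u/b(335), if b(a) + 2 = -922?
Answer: 10186407597/3011360 ≈ 3382.7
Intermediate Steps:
b(a) = -924 (b(a) = -2 - 922 = -924)
r = -273760
B = -429607
B/r + u/b(335) = -429607/(-273760) - 3124128/(-924) = -429607*(-1/273760) - 3124128*(-1/924) = 429607/273760 + 37192/11 = 10186407597/3011360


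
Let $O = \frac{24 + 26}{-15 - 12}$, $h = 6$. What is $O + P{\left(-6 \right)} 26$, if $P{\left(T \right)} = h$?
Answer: $\frac{4162}{27} \approx 154.15$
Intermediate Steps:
$P{\left(T \right)} = 6$
$O = - \frac{50}{27}$ ($O = \frac{50}{-27} = 50 \left(- \frac{1}{27}\right) = - \frac{50}{27} \approx -1.8519$)
$O + P{\left(-6 \right)} 26 = - \frac{50}{27} + 6 \cdot 26 = - \frac{50}{27} + 156 = \frac{4162}{27}$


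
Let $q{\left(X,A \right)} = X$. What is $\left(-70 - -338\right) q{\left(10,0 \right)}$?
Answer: $2680$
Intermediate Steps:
$\left(-70 - -338\right) q{\left(10,0 \right)} = \left(-70 - -338\right) 10 = \left(-70 + 338\right) 10 = 268 \cdot 10 = 2680$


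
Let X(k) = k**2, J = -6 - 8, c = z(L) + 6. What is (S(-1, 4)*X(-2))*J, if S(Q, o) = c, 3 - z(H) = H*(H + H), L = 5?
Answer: 2296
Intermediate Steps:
z(H) = 3 - 2*H**2 (z(H) = 3 - H*(H + H) = 3 - H*2*H = 3 - 2*H**2)
c = -41 (c = (3 - 2*5**2) + 6 = (3 - 2*25) + 6 = (3 - 50) + 6 = -47 + 6 = -41)
S(Q, o) = -41
J = -14
(S(-1, 4)*X(-2))*J = -41*(-2)**2*(-14) = -41*4*(-14) = -164*(-14) = 2296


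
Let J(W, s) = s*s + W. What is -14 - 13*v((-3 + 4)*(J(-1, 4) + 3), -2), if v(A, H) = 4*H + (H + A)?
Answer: -118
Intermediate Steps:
J(W, s) = W + s**2 (J(W, s) = s**2 + W = W + s**2)
v(A, H) = A + 5*H (v(A, H) = 4*H + (A + H) = A + 5*H)
-14 - 13*v((-3 + 4)*(J(-1, 4) + 3), -2) = -14 - 13*((-3 + 4)*((-1 + 4**2) + 3) + 5*(-2)) = -14 - 13*(1*((-1 + 16) + 3) - 10) = -14 - 13*(1*(15 + 3) - 10) = -14 - 13*(1*18 - 10) = -14 - 13*(18 - 10) = -14 - 13*8 = -14 - 104 = -118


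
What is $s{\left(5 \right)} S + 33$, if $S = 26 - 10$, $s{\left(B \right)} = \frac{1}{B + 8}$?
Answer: $\frac{445}{13} \approx 34.231$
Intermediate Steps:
$s{\left(B \right)} = \frac{1}{8 + B}$
$S = 16$
$s{\left(5 \right)} S + 33 = \frac{1}{8 + 5} \cdot 16 + 33 = \frac{1}{13} \cdot 16 + 33 = \frac{16}{13} + 33 = \frac{445}{13}$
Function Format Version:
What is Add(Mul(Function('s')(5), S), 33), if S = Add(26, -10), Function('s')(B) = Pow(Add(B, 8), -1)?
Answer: Rational(445, 13) ≈ 34.231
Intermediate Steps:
Function('s')(B) = Pow(Add(8, B), -1)
S = 16
Add(Mul(Function('s')(5), S), 33) = Add(Mul(Pow(Add(8, 5), -1), 16), 33) = Add(Mul(Pow(13, -1), 16), 33) = Add(Mul(Rational(1, 13), 16), 33) = Add(Rational(16, 13), 33) = Rational(445, 13)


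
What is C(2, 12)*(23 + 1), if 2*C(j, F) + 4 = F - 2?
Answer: 72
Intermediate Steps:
C(j, F) = -3 + F/2 (C(j, F) = -2 + (F - 2)/2 = -2 + (-2 + F)/2 = -2 + (-1 + F/2) = -3 + F/2)
C(2, 12)*(23 + 1) = (-3 + (½)*12)*(23 + 1) = (-3 + 6)*24 = 3*24 = 72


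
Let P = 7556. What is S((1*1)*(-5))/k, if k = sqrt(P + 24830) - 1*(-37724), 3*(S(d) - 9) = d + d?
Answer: 18862/125564805 - sqrt(32386)/251129610 ≈ 0.00014950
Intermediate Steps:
S(d) = 9 + 2*d/3 (S(d) = 9 + (d + d)/3 = 9 + (2*d)/3 = 9 + 2*d/3)
k = 37724 + sqrt(32386) (k = sqrt(7556 + 24830) - 1*(-37724) = sqrt(32386) + 37724 = 37724 + sqrt(32386) ≈ 37904.)
S((1*1)*(-5))/k = (9 + 2*((1*1)*(-5))/3)/(37724 + sqrt(32386)) = (9 + 2*(1*(-5))/3)/(37724 + sqrt(32386)) = (9 + (2/3)*(-5))/(37724 + sqrt(32386)) = (9 - 10/3)/(37724 + sqrt(32386)) = 17/(3*(37724 + sqrt(32386)))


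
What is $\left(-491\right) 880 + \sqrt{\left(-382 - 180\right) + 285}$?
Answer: $-432080 + i \sqrt{277} \approx -4.3208 \cdot 10^{5} + 16.643 i$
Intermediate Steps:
$\left(-491\right) 880 + \sqrt{\left(-382 - 180\right) + 285} = -432080 + \sqrt{-562 + 285} = -432080 + \sqrt{-277} = -432080 + i \sqrt{277}$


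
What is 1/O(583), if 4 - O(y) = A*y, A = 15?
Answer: -1/8741 ≈ -0.00011440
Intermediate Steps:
O(y) = 4 - 15*y
1/O(583) = 1/(4 - 15*583) = 1/(4 - 8745) = 1/(-8741) = -1/8741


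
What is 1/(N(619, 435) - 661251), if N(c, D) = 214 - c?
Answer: -1/661656 ≈ -1.5114e-6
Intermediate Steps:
1/(N(619, 435) - 661251) = 1/((214 - 1*619) - 661251) = 1/((214 - 619) - 661251) = 1/(-405 - 661251) = 1/(-661656) = -1/661656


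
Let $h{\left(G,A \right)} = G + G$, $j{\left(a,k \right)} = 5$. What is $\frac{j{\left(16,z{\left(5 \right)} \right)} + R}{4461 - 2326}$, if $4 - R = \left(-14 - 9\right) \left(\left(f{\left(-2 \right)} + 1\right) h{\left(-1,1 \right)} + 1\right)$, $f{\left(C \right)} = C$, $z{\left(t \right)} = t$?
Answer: $\frac{78}{2135} \approx 0.036534$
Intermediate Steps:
$h{\left(G,A \right)} = 2 G$
$R = 73$ ($R = 4 - \left(-14 - 9\right) \left(\left(-2 + 1\right) 2 \left(-1\right) + 1\right) = 4 - - 23 \left(\left(-1\right) \left(-2\right) + 1\right) = 4 - - 23 \left(2 + 1\right) = 4 - \left(-23\right) 3 = 4 - -69 = 4 + 69 = 73$)
$\frac{j{\left(16,z{\left(5 \right)} \right)} + R}{4461 - 2326} = \frac{5 + 73}{4461 - 2326} = \frac{78}{2135}$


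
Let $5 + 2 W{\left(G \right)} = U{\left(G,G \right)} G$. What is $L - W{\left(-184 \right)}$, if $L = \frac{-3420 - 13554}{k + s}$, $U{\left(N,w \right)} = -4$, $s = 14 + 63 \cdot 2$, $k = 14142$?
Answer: $- \frac{5237045}{14282} \approx -366.69$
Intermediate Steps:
$s = 140$ ($s = 14 + 126 = 140$)
$L = - \frac{8487}{7141}$ ($L = \frac{-3420 - 13554}{14142 + 140} = - \frac{16974}{14282} = \left(-16974\right) \frac{1}{14282} = - \frac{8487}{7141} \approx -1.1885$)
$W{\left(G \right)} = - \frac{5}{2} - 2 G$ ($W{\left(G \right)} = - \frac{5}{2} + \frac{\left(-4\right) G}{2} = - \frac{5}{2} - 2 G$)
$L - W{\left(-184 \right)} = - \frac{8487}{7141} - \left(- \frac{5}{2} - -368\right) = - \frac{8487}{7141} - \left(- \frac{5}{2} + 368\right) = - \frac{8487}{7141} - \frac{731}{2} = - \frac{5237045}{14282}$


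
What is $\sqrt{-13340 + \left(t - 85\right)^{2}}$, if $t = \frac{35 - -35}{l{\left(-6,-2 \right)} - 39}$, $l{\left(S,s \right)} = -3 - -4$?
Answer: $\frac{2 i \sqrt{523310}}{19} \approx 76.148 i$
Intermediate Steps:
$l{\left(S,s \right)} = 1$ ($l{\left(S,s \right)} = -3 + 4 = 1$)
$t = - \frac{35}{19}$ ($t = \frac{35 - -35}{1 - 39} = \frac{35 + 35}{-38} = 70 \left(- \frac{1}{38}\right) = - \frac{35}{19} \approx -1.8421$)
$\sqrt{-13340 + \left(t - 85\right)^{2}} = \sqrt{-13340 + \left(- \frac{35}{19} - 85\right)^{2}} = \sqrt{-13340 + \left(- \frac{1650}{19}\right)^{2}} = \sqrt{-13340 + \frac{2722500}{361}} = \sqrt{- \frac{2093240}{361}} = \frac{2 i \sqrt{523310}}{19}$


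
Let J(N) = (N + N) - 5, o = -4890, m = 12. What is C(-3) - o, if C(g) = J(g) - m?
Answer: 4867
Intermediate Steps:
J(N) = -5 + 2*N (J(N) = 2*N - 5 = -5 + 2*N)
C(g) = -17 + 2*g (C(g) = (-5 + 2*g) - 1*12 = (-5 + 2*g) - 12 = -17 + 2*g)
C(-3) - o = (-17 + 2*(-3)) - 1*(-4890) = (-17 - 6) + 4890 = -23 + 4890 = 4867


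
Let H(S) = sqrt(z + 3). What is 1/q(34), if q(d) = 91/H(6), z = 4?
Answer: sqrt(7)/91 ≈ 0.029074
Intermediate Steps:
H(S) = sqrt(7) (H(S) = sqrt(4 + 3) = sqrt(7))
q(d) = 13*sqrt(7) (q(d) = 91/(sqrt(7)) = 91*(sqrt(7)/7) = 13*sqrt(7))
1/q(34) = 1/(13*sqrt(7)) = sqrt(7)/91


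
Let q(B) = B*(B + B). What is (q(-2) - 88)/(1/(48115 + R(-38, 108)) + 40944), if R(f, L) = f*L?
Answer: -704176/360397277 ≈ -0.0019539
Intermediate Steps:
R(f, L) = L*f
q(B) = 2*B² (q(B) = B*(2*B) = 2*B²)
(q(-2) - 88)/(1/(48115 + R(-38, 108)) + 40944) = (2*(-2)² - 88)/(1/(48115 + 108*(-38)) + 40944) = (2*4 - 88)/(1/(48115 - 4104) + 40944) = (8 - 88)/(1/44011 + 40944) = -80/(1/44011 + 40944) = -80/1801986385/44011 = -80*44011/1801986385 = -704176/360397277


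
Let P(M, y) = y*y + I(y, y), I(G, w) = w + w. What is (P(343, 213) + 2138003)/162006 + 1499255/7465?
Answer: 386851280/1805037 ≈ 214.32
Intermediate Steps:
I(G, w) = 2*w
P(M, y) = y**2 + 2*y (P(M, y) = y*y + 2*y = y**2 + 2*y)
(P(343, 213) + 2138003)/162006 + 1499255/7465 = (213*(2 + 213) + 2138003)/162006 + 1499255/7465 = (213*215 + 2138003)*(1/162006) + 1499255*(1/7465) = (45795 + 2138003)*(1/162006) + 299851/1493 = 2183798*(1/162006) + 299851/1493 = 16297/1209 + 299851/1493 = 386851280/1805037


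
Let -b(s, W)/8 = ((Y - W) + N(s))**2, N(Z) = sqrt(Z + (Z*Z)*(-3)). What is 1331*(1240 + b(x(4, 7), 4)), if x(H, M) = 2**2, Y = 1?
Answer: 2023120 + 127776*I*sqrt(11) ≈ 2.0231e+6 + 4.2379e+5*I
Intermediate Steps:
N(Z) = sqrt(Z - 3*Z**2) (N(Z) = sqrt(Z + Z**2*(-3)) = sqrt(Z - 3*Z**2))
x(H, M) = 4
b(s, W) = -8*(1 + sqrt(s*(1 - 3*s)) - W)**2 (b(s, W) = -8*((1 - W) + sqrt(s*(1 - 3*s)))**2 = -8*(1 + sqrt(s*(1 - 3*s)) - W)**2)
1331*(1240 + b(x(4, 7), 4)) = 1331*(1240 - 8*(1 + sqrt(4 - 3*4**2) - 1*4)**2) = 1331*(1240 - 8*(1 + sqrt(4 - 3*16) - 4)**2) = 1331*(1240 - 8*(1 + sqrt(4 - 48) - 4)**2) = 1331*(1240 - 8*(1 + sqrt(-44) - 4)**2) = 1331*(1240 - 8*(1 + 2*I*sqrt(11) - 4)**2) = 1331*(1240 - 8*(-3 + 2*I*sqrt(11))**2) = 1650440 - 10648*(-3 + 2*I*sqrt(11))**2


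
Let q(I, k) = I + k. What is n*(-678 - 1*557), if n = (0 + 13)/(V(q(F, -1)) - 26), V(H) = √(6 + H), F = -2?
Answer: 417430/673 + 16055*√3/673 ≈ 661.57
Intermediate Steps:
n = 13/(-26 + √3) (n = (0 + 13)/(√(6 + (-2 - 1)) - 26) = 13/(√(6 - 3) - 26) = 13/(√3 - 26) = 13/(-26 + √3) ≈ -0.53569)
n*(-678 - 1*557) = (-338/673 - 13*√3/673)*(-678 - 1*557) = (-338/673 - 13*√3/673)*(-678 - 557) = (-338/673 - 13*√3/673)*(-1235) = 417430/673 + 16055*√3/673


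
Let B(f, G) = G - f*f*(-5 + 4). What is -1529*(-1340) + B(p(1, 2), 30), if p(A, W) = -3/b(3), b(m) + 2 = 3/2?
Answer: 2048926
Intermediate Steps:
b(m) = -1/2 (b(m) = -2 + 3/2 = -1/2)
p(A, W) = 6 (p(A, W) = -3/(-1/2) = -3*(-2) = 6)
B(f, G) = G + f**2 (B(f, G) = G - f*f*(-1) = G - f*(-f) = G - (-1)*f**2 = G + f**2)
-1529*(-1340) + B(p(1, 2), 30) = -1529*(-1340) + (30 + 6**2) = 2048860 + (30 + 36) = 2048860 + 66 = 2048926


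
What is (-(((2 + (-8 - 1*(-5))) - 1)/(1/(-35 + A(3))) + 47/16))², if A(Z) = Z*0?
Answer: 1361889/256 ≈ 5319.9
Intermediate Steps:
A(Z) = 0
(-(((2 + (-8 - 1*(-5))) - 1)/(1/(-35 + A(3))) + 47/16))² = (-(((2 + (-8 - 1*(-5))) - 1)/(1/(-35 + 0)) + 47/16))² = (-(((2 + (-8 + 5)) - 1)/(1/(-35)) + 47*(1/16)))² = (-(((2 - 3) - 1)/(-1/35) + 47/16))² = (-((-1 - 1)*(-35) + 47/16))² = (-(-2*(-35) + 47/16))² = (-(70 + 47/16))² = (-1*1167/16)² = (-1167/16)² = 1361889/256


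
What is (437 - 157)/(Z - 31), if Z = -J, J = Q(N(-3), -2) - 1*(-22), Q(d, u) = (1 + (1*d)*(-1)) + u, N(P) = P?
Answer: -56/11 ≈ -5.0909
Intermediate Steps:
Q(d, u) = 1 + u - d (Q(d, u) = (1 + d*(-1)) + u = (1 - d) + u = 1 + u - d)
J = 24 (J = (1 - 2 - 1*(-3)) - 1*(-22) = (1 - 2 + 3) + 22 = 2 + 22 = 24)
Z = -24 (Z = -1*24 = -24)
(437 - 157)/(Z - 31) = (437 - 157)/(-24 - 31) = 280/(-55) = 280*(-1/55) = -56/11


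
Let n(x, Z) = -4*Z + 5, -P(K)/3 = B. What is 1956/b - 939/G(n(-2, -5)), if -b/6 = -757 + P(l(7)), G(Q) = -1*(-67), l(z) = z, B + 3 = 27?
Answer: -756589/55543 ≈ -13.622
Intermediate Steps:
B = 24 (B = -3 + 27 = 24)
P(K) = -72 (P(K) = -3*24 = -72)
n(x, Z) = 5 - 4*Z
G(Q) = 67
b = 4974 (b = -6*(-757 - 72) = -6*(-829) = 4974)
1956/b - 939/G(n(-2, -5)) = 1956/4974 - 939/67 = 1956*(1/4974) - 939*1/67 = 326/829 - 939/67 = -756589/55543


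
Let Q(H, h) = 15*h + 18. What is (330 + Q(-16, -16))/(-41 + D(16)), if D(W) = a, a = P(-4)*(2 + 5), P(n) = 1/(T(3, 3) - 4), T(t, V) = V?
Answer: -9/4 ≈ -2.2500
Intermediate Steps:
Q(H, h) = 18 + 15*h
P(n) = -1 (P(n) = 1/(3 - 4) = 1/(-1) = -1)
a = -7 (a = -(2 + 5) = -1*7 = -7)
D(W) = -7
(330 + Q(-16, -16))/(-41 + D(16)) = (330 + (18 + 15*(-16)))/(-41 - 7) = (330 + (18 - 240))/(-48) = (330 - 222)*(-1/48) = 108*(-1/48) = -9/4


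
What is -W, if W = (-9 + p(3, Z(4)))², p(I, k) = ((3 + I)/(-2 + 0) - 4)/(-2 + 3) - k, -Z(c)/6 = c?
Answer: -64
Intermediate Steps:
Z(c) = -6*c
p(I, k) = -11/2 - k - I/2 (p(I, k) = ((3 + I)/(-2) - 4)/1 - k = ((3 + I)*(-½) - 4)*1 - k = ((-3/2 - I/2) - 4)*1 - k = (-11/2 - I/2)*1 - k = (-11/2 - I/2) - k = -11/2 - k - I/2)
W = 64 (W = (-9 + (-11/2 - (-6)*4 - ½*3))² = (-9 + (-11/2 - 1*(-24) - 3/2))² = (-9 + (-11/2 + 24 - 3/2))² = (-9 + 17)² = 8² = 64)
-W = -1*64 = -64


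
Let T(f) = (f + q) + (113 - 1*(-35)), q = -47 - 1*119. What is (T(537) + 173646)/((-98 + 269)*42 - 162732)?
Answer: -683/610 ≈ -1.1197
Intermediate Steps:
q = -166 (q = -47 - 119 = -166)
T(f) = -18 + f (T(f) = (f - 166) + (113 - 1*(-35)) = (-166 + f) + (113 + 35) = (-166 + f) + 148 = -18 + f)
(T(537) + 173646)/((-98 + 269)*42 - 162732) = ((-18 + 537) + 173646)/((-98 + 269)*42 - 162732) = (519 + 173646)/(171*42 - 162732) = 174165/(7182 - 162732) = 174165/(-155550) = 174165*(-1/155550) = -683/610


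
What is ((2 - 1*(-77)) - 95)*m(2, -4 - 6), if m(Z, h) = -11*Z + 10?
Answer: 192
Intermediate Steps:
m(Z, h) = 10 - 11*Z
((2 - 1*(-77)) - 95)*m(2, -4 - 6) = ((2 - 1*(-77)) - 95)*(10 - 11*2) = ((2 + 77) - 95)*(10 - 22) = (79 - 95)*(-12) = -16*(-12) = 192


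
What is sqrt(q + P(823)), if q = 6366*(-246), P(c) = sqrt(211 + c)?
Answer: sqrt(-1566036 + sqrt(1034)) ≈ 1251.4*I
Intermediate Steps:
q = -1566036
sqrt(q + P(823)) = sqrt(-1566036 + sqrt(211 + 823)) = sqrt(-1566036 + sqrt(1034))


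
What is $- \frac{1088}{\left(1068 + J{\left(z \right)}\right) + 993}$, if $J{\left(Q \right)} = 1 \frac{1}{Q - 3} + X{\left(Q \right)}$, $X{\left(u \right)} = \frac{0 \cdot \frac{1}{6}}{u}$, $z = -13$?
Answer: $- \frac{17408}{32975} \approx -0.52792$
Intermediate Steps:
$X{\left(u \right)} = 0$ ($X{\left(u \right)} = \frac{0 \cdot \frac{1}{6}}{u} = \frac{0}{u} = 0$)
$J{\left(Q \right)} = \frac{1}{-3 + Q}$ ($J{\left(Q \right)} = 1 \frac{1}{Q - 3} + 0 = 1 \frac{1}{-3 + Q} + 0 = \frac{1}{-3 + Q} + 0 = \frac{1}{-3 + Q}$)
$- \frac{1088}{\left(1068 + J{\left(z \right)}\right) + 993} = - \frac{1088}{\left(1068 + \frac{1}{-3 - 13}\right) + 993} = - \frac{1088}{\left(1068 + \frac{1}{-16}\right) + 993} = - \frac{1088}{\left(1068 - \frac{1}{16}\right) + 993} = - \frac{1088}{\frac{17087}{16} + 993} = - \frac{1088}{\frac{32975}{16}} = \left(-1088\right) \frac{16}{32975} = - \frac{17408}{32975}$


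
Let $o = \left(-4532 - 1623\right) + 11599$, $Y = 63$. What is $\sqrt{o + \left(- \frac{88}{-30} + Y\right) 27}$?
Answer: $\frac{\sqrt{180605}}{5} \approx 84.995$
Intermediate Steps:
$o = 5444$ ($o = -6155 + 11599 = 5444$)
$\sqrt{o + \left(- \frac{88}{-30} + Y\right) 27} = \sqrt{5444 + \left(- \frac{88}{-30} + 63\right) 27} = \sqrt{5444 + \left(\left(-88\right) \left(- \frac{1}{30}\right) + 63\right) 27} = \sqrt{5444 + \left(\frac{44}{15} + 63\right) 27} = \sqrt{5444 + \frac{989}{15} \cdot 27} = \sqrt{5444 + \frac{8901}{5}} = \sqrt{\frac{36121}{5}} = \frac{\sqrt{180605}}{5}$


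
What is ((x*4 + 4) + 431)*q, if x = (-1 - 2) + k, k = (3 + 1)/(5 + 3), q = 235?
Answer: 99875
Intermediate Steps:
k = ½ (k = 4/8 = 4*(⅛) = ½ ≈ 0.50000)
x = -5/2 (x = (-1 - 2) + ½ = -3 + ½ = -5/2 ≈ -2.5000)
((x*4 + 4) + 431)*q = ((-5/2*4 + 4) + 431)*235 = ((-10 + 4) + 431)*235 = (-6 + 431)*235 = 425*235 = 99875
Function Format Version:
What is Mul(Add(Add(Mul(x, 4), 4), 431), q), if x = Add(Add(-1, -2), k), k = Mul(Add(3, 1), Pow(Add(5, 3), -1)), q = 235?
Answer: 99875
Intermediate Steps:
k = Rational(1, 2) (k = Mul(4, Pow(8, -1)) = Mul(4, Rational(1, 8)) = Rational(1, 2) ≈ 0.50000)
x = Rational(-5, 2) (x = Add(Add(-1, -2), Rational(1, 2)) = Add(-3, Rational(1, 2)) = Rational(-5, 2) ≈ -2.5000)
Mul(Add(Add(Mul(x, 4), 4), 431), q) = Mul(Add(Add(Mul(Rational(-5, 2), 4), 4), 431), 235) = Mul(Add(Add(-10, 4), 431), 235) = Mul(Add(-6, 431), 235) = Mul(425, 235) = 99875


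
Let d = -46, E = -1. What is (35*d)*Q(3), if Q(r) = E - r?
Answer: 6440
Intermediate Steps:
Q(r) = -1 - r
(35*d)*Q(3) = (35*(-46))*(-1 - 1*3) = -1610*(-1 - 3) = -1610*(-4) = 6440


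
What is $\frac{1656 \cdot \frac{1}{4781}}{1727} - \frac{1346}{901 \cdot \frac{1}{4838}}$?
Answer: $- \frac{53767766099020}{7439365087} \approx -7227.5$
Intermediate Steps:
$\frac{1656 \cdot \frac{1}{4781}}{1727} - \frac{1346}{901 \cdot \frac{1}{4838}} = 1656 \cdot \frac{1}{4781} \cdot \frac{1}{1727} - \frac{1346}{901 \cdot \frac{1}{4838}} = \frac{1656}{4781} \cdot \frac{1}{1727} - \frac{1346}{\frac{901}{4838}} = \frac{1656}{8256787} - \frac{6511948}{901} = - \frac{53767766099020}{7439365087}$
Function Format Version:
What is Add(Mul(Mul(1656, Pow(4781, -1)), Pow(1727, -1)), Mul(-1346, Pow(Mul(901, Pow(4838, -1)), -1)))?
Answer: Rational(-53767766099020, 7439365087) ≈ -7227.5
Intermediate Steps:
Add(Mul(Mul(1656, Pow(4781, -1)), Pow(1727, -1)), Mul(-1346, Pow(Mul(901, Pow(4838, -1)), -1))) = Add(Mul(Mul(1656, Rational(1, 4781)), Rational(1, 1727)), Mul(-1346, Pow(Mul(901, Rational(1, 4838)), -1))) = Add(Mul(Rational(1656, 4781), Rational(1, 1727)), Mul(-1346, Pow(Rational(901, 4838), -1))) = Add(Rational(1656, 8256787), Mul(-1346, Rational(4838, 901))) = Add(Rational(1656, 8256787), Rational(-6511948, 901)) = Rational(-53767766099020, 7439365087)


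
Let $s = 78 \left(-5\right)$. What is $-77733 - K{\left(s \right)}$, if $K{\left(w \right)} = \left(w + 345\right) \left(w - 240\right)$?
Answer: $-106083$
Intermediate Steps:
$s = -390$
$K{\left(w \right)} = \left(-240 + w\right) \left(345 + w\right)$ ($K{\left(w \right)} = \left(345 + w\right) \left(-240 + w\right) = \left(-240 + w\right) \left(345 + w\right)$)
$-77733 - K{\left(s \right)} = -77733 - \left(-82800 + \left(-390\right)^{2} + 105 \left(-390\right)\right) = -77733 - \left(-82800 + 152100 - 40950\right) = -77733 - 28350 = -106083$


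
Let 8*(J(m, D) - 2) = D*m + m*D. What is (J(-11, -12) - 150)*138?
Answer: -15870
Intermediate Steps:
J(m, D) = 2 + D*m/4 (J(m, D) = 2 + (D*m + m*D)/8 = 2 + (D*m + D*m)/8 = 2 + (2*D*m)/8 = 2 + D*m/4)
(J(-11, -12) - 150)*138 = ((2 + (¼)*(-12)*(-11)) - 150)*138 = ((2 + 33) - 150)*138 = (35 - 150)*138 = -115*138 = -15870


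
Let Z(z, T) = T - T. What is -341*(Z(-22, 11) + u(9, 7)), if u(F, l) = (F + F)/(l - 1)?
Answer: -1023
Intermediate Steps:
Z(z, T) = 0
u(F, l) = 2*F/(-1 + l) (u(F, l) = (2*F)/(-1 + l) = 2*F/(-1 + l))
-341*(Z(-22, 11) + u(9, 7)) = -341*(0 + 2*9/(-1 + 7)) = -341*(0 + 2*9/6) = -341*(0 + 2*9*(⅙)) = -341*(0 + 3) = -341*3 = -1023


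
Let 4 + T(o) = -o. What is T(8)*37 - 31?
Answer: -475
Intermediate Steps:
T(o) = -4 - o
T(8)*37 - 31 = (-4 - 1*8)*37 - 31 = (-4 - 8)*37 - 31 = -12*37 - 31 = -444 - 31 = -475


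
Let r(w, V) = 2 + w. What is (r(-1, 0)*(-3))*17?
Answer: -51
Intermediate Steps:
(r(-1, 0)*(-3))*17 = ((2 - 1)*(-3))*17 = (1*(-3))*17 = -3*17 = -51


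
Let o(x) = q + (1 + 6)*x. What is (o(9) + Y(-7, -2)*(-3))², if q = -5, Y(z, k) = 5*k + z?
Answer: 11881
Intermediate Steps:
Y(z, k) = z + 5*k
o(x) = -5 + 7*x (o(x) = -5 + (1 + 6)*x = -5 + 7*x)
(o(9) + Y(-7, -2)*(-3))² = ((-5 + 7*9) + (-7 + 5*(-2))*(-3))² = ((-5 + 63) + (-7 - 10)*(-3))² = (58 - 17*(-3))² = (58 + 51)² = 109² = 11881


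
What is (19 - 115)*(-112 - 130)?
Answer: 23232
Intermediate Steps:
(19 - 115)*(-112 - 130) = -96*(-242) = 23232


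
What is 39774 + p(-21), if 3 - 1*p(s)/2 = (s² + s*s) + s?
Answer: 38058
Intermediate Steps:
p(s) = 6 - 4*s² - 2*s (p(s) = 6 - 2*((s² + s*s) + s) = 6 - 2*((s² + s²) + s) = 6 - 2*(2*s² + s) = 6 - 2*(s + 2*s²) = 6 + (-4*s² - 2*s) = 6 - 4*s² - 2*s)
39774 + p(-21) = 39774 + (6 - 4*(-21)² - 2*(-21)) = 39774 + (6 - 4*441 + 42) = 39774 + (6 - 1764 + 42) = 39774 - 1716 = 38058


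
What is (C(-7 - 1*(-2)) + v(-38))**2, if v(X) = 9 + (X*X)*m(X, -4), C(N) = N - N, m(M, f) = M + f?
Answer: 3677088321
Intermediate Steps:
C(N) = 0
v(X) = 9 + X**2*(-4 + X) (v(X) = 9 + (X*X)*(X - 4) = 9 + X**2*(-4 + X))
(C(-7 - 1*(-2)) + v(-38))**2 = (0 + (9 + (-38)**2*(-4 - 38)))**2 = (0 + (9 + 1444*(-42)))**2 = (0 + (9 - 60648))**2 = (0 - 60639)**2 = (-60639)**2 = 3677088321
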